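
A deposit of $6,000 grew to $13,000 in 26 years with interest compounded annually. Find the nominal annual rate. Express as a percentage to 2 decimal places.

(1 + r)^26 = 13,000/6,000 = 2.16667.
1 + r = 2.16667^(1/26) ≈ 1.030185, so r ≈ 0.0301847.
r ≈ 3.01847%.

3.02%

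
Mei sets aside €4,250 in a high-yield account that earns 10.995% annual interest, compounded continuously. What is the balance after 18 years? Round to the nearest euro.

€30,754

A = P·e^(rt) = 4,250·e^(0.10995·18) = 4,250·e^1.9791.
e^1.9791 ≈ 7.2362274489, so A ≈ 30,753.9667.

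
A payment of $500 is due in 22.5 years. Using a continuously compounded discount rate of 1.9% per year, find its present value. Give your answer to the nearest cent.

$326.07

P = A·e^(−rt) = 500·e^(−0.4275).
e^(−0.4275) ≈ 0.652137402, so P ≈ 326.0687.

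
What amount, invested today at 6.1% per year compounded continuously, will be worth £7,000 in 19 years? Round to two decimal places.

£2,196.60

P = A·e^(−rt) = 7,000·e^(−1.159).
e^(−1.159) ≈ 0.3137998239, so P ≈ 2,196.5988.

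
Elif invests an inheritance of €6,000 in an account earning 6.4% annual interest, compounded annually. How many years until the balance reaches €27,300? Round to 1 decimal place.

We need (1 + 0.064)^t = 4.55, so t = ln 4.55 / ln 1.064 ≈ 24.4236.

24.4 years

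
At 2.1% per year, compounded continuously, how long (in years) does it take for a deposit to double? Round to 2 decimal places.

e^(0.021t) = 2, so 0.021t = ln 2 ≈ 0.69315.
t ≈ 0.69315/0.021 ≈ 33.0070.

33.01 years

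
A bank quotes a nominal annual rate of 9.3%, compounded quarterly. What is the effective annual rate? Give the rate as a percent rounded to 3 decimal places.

One year is 4 periods at 0.02325 each: (1 + 0.02325)^4 ≈ 1.096294.
EAR = 1.096294 − 1 ≈ 9.62939%.

9.629%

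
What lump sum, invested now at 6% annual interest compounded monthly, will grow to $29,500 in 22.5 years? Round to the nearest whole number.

$7,673

Periodic rate = 6%/12 = 0.005; 270 periods.
P = 29,500/(1 + 0.005)^270 ≈ 29,500/3.8444717526 ≈ 7,673.3559.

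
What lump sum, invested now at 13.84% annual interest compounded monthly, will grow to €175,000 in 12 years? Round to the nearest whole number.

€33,565

Growth factor = (1 + 0.1384/12)^144 ≈ 5.21373102699.
P = 175,000/5.21373102699 ≈ 33,565.2144.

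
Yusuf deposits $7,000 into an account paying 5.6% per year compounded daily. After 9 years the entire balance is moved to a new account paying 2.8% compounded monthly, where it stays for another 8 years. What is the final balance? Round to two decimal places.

Phase 1: 7,000·(1 + 0.056/365)^3285 ≈ 11,586.8576.
Phase 2: 11,586.8576·(1 + 0.028/12)^96 ≈ 14,492.1998.

$14,492.20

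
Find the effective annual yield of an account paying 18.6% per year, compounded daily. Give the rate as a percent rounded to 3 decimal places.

20.437%

EAR = (1 + 18.6%/365)^365 − 1 = (1 + 0.000509589)^365 − 1.
(1 + 0.000509589)^365 ≈ 1.204365, so EAR ≈ 20.43652%.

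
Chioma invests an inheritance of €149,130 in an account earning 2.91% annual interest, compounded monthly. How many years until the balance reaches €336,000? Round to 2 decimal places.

(1 + 0.002425)^(12t) = 336,000/149,130 = 2.2531.
12t·ln(1 + 0.002425) = ln(2.2531); 12t = 0.81229/0.00242206 ≈ 335.3721.
t ≈ 27.9477 years.

27.95 years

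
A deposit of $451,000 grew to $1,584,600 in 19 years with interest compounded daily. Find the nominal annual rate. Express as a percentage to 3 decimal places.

6.614%

(1 + r/365)^6935 = 1,584,600/451,000 = 3.51353.
1 + r/365 = 3.51353^(1/6935) ≈ 1.000181, so r/365 ≈ 0.000181216.
r ≈ 365·0.000181216 = 6.61439%.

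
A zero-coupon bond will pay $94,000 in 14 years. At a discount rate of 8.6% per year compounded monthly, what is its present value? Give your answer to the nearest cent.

Growth factor = (1 + 0.086/12)^168 ≈ 3.3191415142.
P = 94,000/3.3191415142 ≈ 28,320.5761.

$28,320.58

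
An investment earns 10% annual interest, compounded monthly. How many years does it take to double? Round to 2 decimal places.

(1 + 0.00833333)^(12t) = 2.
12t = ln 2 / ln(1 + 0.00833333) ≈ 0.69315/0.0082988 ≈ 83.5238.
t ≈ 6.9603.

6.96 years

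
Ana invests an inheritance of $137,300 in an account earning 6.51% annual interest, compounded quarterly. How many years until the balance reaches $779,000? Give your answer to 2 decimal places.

26.88 years

We need (1 + 0.016275)^(4t) = 5.6737, so 4t = ln 5.6737 / ln 1.016275 ≈ 107.5226.
t ≈ 107.5226/4 = 26.8806 years.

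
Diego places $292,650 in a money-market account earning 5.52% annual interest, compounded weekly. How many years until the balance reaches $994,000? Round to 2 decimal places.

We need (1 + 0.00106154)^(52t) = 3.3965, so 52t = ln 3.3965 / ln 1.001062 ≈ 1152.4865.
t ≈ 1152.4865/52 = 22.1632 years.

22.16 years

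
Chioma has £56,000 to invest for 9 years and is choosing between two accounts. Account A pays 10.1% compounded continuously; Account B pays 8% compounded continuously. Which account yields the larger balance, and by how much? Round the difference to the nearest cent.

Account A, by £23,934.75

Account A growth factor: e^(0.101·9) = e^0.909 ≈ 2.4818394526; balance ≈ 138,983.0093.
Account B growth factor: e^(0.08·9) = e^0.72 ≈ 2.05443321064; balance ≈ 115,048.2598.
Account A is larger by 23,934.7495.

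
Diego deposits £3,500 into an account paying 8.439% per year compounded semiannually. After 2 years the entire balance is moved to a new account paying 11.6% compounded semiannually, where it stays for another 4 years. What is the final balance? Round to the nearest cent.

£6,482.60

After 2 years at 8.439%: 3,500 × 1.179766177 ≈ 4,129.1816.
Then 4 years at 11.6%: 4,129.1816 × 1.569948266 ≈ 6,482.6015.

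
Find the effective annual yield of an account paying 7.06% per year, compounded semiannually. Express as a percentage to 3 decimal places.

One year is 2 periods at 0.0353 each: (1 + 0.0353)^2 ≈ 1.071846.
EAR = 1.071846 − 1 ≈ 7.18461%.

7.185%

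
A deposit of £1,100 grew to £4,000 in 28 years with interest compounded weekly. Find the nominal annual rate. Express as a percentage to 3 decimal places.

(1 + r/52)^1456 = 4,000/1,100 = 3.63636.
1 + r/52 = 3.63636^(1/1456) ≈ 1.000887, so r/52 ≈ 0.000887058.
r ≈ 52·0.000887058 = 4.61270%.

4.613%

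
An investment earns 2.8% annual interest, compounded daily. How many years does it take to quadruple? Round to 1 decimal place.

(1 + 0.0000767123)^(365t) = 4.
365t = ln 4 / ln(1 + 0.0000767123) ≈ 1.3863/7.67094e-05 ≈ 18072.0303.
t ≈ 49.5124.

49.5 years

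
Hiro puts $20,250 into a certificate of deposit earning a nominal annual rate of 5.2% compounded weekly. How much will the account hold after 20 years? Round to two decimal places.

Periodic rate = 5.2%/52 = 0.001; periods = 52·20 = 1040.
A = 20,250·(1 + 0.001)^1040 ≈ 20,250·2.8277471835 ≈ 57,261.8805.

$57,261.88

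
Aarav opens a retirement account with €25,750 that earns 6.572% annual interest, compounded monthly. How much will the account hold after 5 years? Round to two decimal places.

€35,735.27

Growth factor = (1 + 0.06572/12)^60 ≈ 1.3877773736.
A ≈ 25,750 × 1.3877773736 ≈ 35,735.2674.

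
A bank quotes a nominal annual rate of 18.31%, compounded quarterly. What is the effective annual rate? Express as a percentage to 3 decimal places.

One year is 4 periods at 0.045775 each: (1 + 0.045775)^4 ≈ 1.19606.
EAR = 1.19606 − 1 ≈ 19.60602%.

19.606%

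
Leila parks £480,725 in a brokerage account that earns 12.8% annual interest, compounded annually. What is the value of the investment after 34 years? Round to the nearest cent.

£28,867,295.38

Annual rate = 12.8% = 0.128; years = 34.
A = 480,725·(1 + 0.128)^34 ≈ 480,725·60.049498948103 ≈ 28,867,295.3818.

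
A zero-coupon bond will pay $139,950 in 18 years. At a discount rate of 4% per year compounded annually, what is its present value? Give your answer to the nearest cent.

$69,083.26

Growth factor = (1 + 0.04)^18 ≈ 2.02581651538.
P = 139,950/2.02581651538 ≈ 69,083.2555.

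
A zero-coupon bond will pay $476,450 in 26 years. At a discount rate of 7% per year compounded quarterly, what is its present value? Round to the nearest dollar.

Growth factor = (1 + 0.0175)^104 ≈ 6.07546413299.
P = 476,450/6.07546413299 ≈ 78,421.9921.

$78,422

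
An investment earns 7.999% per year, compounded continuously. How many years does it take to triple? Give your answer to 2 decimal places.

13.73 years

e^(0.07999t) = 3, so 0.07999t = ln 3 ≈ 1.0986.
t ≈ 1.0986/0.07999 ≈ 13.7344.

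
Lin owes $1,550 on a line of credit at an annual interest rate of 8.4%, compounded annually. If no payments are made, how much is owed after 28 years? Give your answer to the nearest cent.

$14,830.36

Growth factor = (1 + 0.084)^28 ≈ 9.5679721311.
A ≈ 1,550 × 9.5679721311 ≈ 14,830.3568.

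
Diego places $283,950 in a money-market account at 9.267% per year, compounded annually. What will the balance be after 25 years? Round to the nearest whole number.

Growth factor = (1 + 0.09267)^25 ≈ 9.166963132766.
A ≈ 283,950 × 9.166963132766 ≈ 2,602,959.1815.

$2,602,959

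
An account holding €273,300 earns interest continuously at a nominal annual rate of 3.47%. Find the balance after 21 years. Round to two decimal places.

€566,382.75

A = P·e^(rt) = 273,300·e^(0.0347·21) = 273,300·e^0.7287.
e^0.7287 ≈ 2.07238475557, so A ≈ 566,382.7537.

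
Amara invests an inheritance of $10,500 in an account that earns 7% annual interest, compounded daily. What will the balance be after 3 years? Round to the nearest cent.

$12,953.36

Periodic rate = 7%/365 = 0.000191781; periods = 365·3 = 1095.
A = 10,500·(1 + 0.07/365)^1095 ≈ 10,500·1.2336532208 ≈ 12,953.3588.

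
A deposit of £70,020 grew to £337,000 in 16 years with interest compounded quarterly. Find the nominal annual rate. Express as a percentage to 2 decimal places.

9.94%

(1 + r/4)^64 = 337,000/70,020 = 4.81291.
1 + r/4 = 4.81291^(1/64) ≈ 1.024855, so r/4 ≈ 0.0248555.
r ≈ 4·0.0248555 = 9.94219%.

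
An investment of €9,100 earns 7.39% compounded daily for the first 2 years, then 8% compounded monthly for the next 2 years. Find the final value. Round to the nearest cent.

Phase 1: 9,100·(1 + 0.0739/365)^730 ≈ 10,549.2994.
Phase 2: 10,549.2994·(1 + 0.08/12)^24 ≈ 12,373.1460.

€12,373.15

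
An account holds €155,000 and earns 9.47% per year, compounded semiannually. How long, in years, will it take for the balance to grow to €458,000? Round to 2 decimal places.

(1 + 0.04735)^(2t) = 458,000/155,000 = 2.9548.
2t·ln(1 + 0.04735) = ln(2.9548); 2t = 1.0834/0.0462632 ≈ 23.4192.
t ≈ 11.7096 years.

11.71 years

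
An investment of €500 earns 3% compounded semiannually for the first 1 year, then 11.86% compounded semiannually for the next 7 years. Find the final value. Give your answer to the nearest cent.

After 1 years at 3%: 500 × 1.030225 ≈ 515.1125.
Then 7 years at 11.86%: 515.1125 × 2.240090746 ≈ 1,153.8987.

€1,153.90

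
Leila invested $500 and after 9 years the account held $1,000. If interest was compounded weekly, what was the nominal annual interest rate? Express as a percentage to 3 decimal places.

7.707%

The 468-period growth factor is 1,000/500 = 2.
r/52 = 2^(1/468) − 1 ≈ 0.00148218, so r ≈ 52·0.00148218 = 7.70734%.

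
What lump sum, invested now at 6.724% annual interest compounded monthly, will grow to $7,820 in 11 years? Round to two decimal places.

$3,740.09

Growth factor = (1 + 0.06724/12)^132 ≈ 2.09086004.
P = 7,820/2.09086004 ≈ 3,740.0877.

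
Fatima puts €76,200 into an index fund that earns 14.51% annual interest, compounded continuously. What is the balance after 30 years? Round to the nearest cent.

A = P·e^(rt) = 76,200·e^(0.1451·30) = 76,200·e^4.353.
e^4.353 ≈ 77.71124731603, so A ≈ 5,921,597.0455.

€5,921,597.05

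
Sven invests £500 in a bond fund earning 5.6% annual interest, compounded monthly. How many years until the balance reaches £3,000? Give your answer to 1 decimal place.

32.1 years

We need (1 + 0.00466667)^(12t) = 6, so 12t = ln 6 / ln 1.004667 ≈ 384.8436.
t ≈ 384.8436/12 = 32.0703 years.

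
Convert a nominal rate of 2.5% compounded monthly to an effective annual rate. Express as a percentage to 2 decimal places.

2.53%

EAR = (1 + 2.5%/12)^12 − 1 = (1 + 0.00208333)^12 − 1.
(1 + 0.00208333)^12 ≈ 1.025288, so EAR ≈ 2.52885%.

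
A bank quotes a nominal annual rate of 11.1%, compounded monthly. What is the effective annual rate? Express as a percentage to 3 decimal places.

11.682%

One year is 12 periods at 0.00925 each: (1 + 0.00925)^12 ≈ 1.116825.
EAR = 1.116825 − 1 ≈ 11.68249%.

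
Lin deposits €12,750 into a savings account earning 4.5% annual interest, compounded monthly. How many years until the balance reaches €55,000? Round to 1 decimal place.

32.5 years

We need (1 + 0.00375)^(12t) = 4.3137, so 12t = ln 4.3137 / ln 1.00375 ≈ 390.5443.
t ≈ 390.5443/12 = 32.5454 years.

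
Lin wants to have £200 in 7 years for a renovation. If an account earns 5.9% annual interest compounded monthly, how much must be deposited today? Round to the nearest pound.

Periodic rate = 5.9%/12 = 0.00491667; 84 periods.
P = 200/(1 + 0.059/12)^84 ≈ 200/1.50981635 ≈ 132.4664.

£132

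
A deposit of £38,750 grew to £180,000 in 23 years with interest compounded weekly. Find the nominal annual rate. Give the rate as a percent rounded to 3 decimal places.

(1 + r/52)^1196 = 180,000/38,750 = 4.64516.
1 + r/52 = 4.64516^(1/1196) ≈ 1.001285, so r/52 ≈ 0.00128496.
r ≈ 52·0.00128496 = 6.68179%.

6.682%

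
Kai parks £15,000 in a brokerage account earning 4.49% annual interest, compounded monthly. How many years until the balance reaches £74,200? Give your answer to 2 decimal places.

(1 + 0.00374167)^(12t) = 74,200/15,000 = 4.9467.
12t·ln(1 + 0.00374167) = ln(4.9467); 12t = 1.5987/0.00373468 ≈ 428.0721.
t ≈ 35.6727 years.

35.67 years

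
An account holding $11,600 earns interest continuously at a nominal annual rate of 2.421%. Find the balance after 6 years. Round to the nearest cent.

$13,413.55

A = P·e^(rt) = 11,600·e^(0.02421·6) = 11,600·e^0.14526.
e^0.14526 ≈ 1.1563401796, so A ≈ 13,413.5461.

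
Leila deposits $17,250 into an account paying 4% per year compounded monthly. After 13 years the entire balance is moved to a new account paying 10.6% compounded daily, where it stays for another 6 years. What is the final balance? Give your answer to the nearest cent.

$54,754.25

Phase 1: 17,250·(1 + 0.04/12)^156 ≈ 28,989.8972.
Phase 2: 28,989.8972·(1 + 0.106/365)^2190 ≈ 54,754.2540.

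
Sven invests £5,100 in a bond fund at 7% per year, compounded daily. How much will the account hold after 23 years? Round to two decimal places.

Growth factor = (1 + 0.07/365)^8395 ≈ 5.0020390344.
A ≈ 5,100 × 5.0020390344 ≈ 25,510.3991.

£25,510.40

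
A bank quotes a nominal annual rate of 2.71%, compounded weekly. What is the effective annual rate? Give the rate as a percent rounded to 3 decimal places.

One year is 52 periods at 0.000521154 each: (1 + 0.000521154)^52 ≈ 1.027463.
EAR = 1.027463 − 1 ≈ 2.74633%.

2.746%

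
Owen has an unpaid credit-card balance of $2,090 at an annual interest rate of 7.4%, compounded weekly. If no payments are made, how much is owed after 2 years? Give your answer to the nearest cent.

Periodic rate = 7.4%/52 = 0.00142308; periods = 52·2 = 104.
A = 2,090·(1 + 0.074/52)^104 ≈ 2,090·1.159390913 ≈ 2,423.1270.

$2,423.13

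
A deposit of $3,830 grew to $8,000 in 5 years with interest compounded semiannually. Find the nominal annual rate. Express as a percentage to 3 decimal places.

15.288%

(1 + r/2)^10 = 8,000/3,830 = 2.08877.
1 + r/2 = 2.08877^(1/10) ≈ 1.076438, so r/2 ≈ 0.0764382.
r ≈ 2·0.0764382 = 15.28765%.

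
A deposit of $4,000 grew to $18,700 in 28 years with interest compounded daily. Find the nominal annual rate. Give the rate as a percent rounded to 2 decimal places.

5.51%

The 10220-period growth factor is 18,700/4,000 = 4.675.
r/365 = 4.675^(1/10220) − 1 ≈ 0.000150914, so r ≈ 365·0.000150914 = 5.50838%.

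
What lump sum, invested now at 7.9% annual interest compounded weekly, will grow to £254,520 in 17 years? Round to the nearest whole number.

£66,513

Growth factor = (1 + 0.079/52)^884 ≈ 3.82661602636.
P = 254,520/3.82661602636 ≈ 66,513.0753.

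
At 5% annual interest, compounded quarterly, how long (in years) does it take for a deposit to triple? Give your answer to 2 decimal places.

22.11 years

(1 + 0.0125)^(4t) = 3.
4t = ln 3 / ln(1 + 0.0125) ≈ 1.0986/0.0124225 ≈ 88.4372.
t ≈ 22.1093.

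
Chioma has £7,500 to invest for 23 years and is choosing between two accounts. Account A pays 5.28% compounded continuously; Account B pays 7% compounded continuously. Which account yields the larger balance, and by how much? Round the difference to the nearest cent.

Account A growth factor: e^(0.0528·23) = e^1.2144 ≈ 3.3682724944; balance ≈ 25,262.0437.
Account B growth factor: e^(0.07·23) = e^1.61 ≈ 5.0028112278; balance ≈ 37,521.0842.
Account B is larger by 12,259.0405.

Account B, by £12,259.04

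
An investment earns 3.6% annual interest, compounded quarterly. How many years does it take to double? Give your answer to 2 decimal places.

19.34 years

(1 + 0.009)^(4t) = 2.
4t = ln 2 / ln(1 + 0.009) ≈ 0.69315/0.00895974 ≈ 77.3624.
t ≈ 19.3406.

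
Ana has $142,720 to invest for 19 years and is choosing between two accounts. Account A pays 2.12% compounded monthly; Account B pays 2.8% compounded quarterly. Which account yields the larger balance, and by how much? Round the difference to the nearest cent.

Account B, by $29,072.83

A: (1 + 0.0212/12)^228 ≈ 1.49547609126, so 142,720 × 1.49547609126 ≈ 213,434.3477.
B: (1 + 0.007)^76 ≈ 1.69918146506, so 142,720 × 1.69918146506 ≈ 242,507.1787.
Difference ≈ 29,072.8309 in favor of B.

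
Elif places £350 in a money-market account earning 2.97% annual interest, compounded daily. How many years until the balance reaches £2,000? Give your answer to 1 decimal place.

58.7 years

(1 + 0.0000813699)^(365t) = 2,000/350 = 5.7143.
365t·ln(1 + 0.0000813699) = ln(5.7143); 365t = 1.743/8.13666e-05 ≈ 21421.2013.
t ≈ 58.6882 years.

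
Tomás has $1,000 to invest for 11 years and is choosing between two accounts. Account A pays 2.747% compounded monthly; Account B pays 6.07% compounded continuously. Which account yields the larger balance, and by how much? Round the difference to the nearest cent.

Account B, by $597.42

A: (1 + 0.02747/12)^132 ≈ 1.3523241, so 1,000 × 1.3523241 ≈ 1,352.3241.
B: e^(0.0607·11) = e^0.6677 ≈ 1.94974774, so 1,000 × 1.94974774 ≈ 1,949.7477.
Difference ≈ 597.4236 in favor of B.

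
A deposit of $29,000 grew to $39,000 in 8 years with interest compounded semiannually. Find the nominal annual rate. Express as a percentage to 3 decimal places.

The 16-period growth factor is 39,000/29,000 = 1.34483.
r/2 = 1.34483^(1/16) − 1 ≈ 0.0186891, so r ≈ 2·0.0186891 = 3.73782%.

3.738%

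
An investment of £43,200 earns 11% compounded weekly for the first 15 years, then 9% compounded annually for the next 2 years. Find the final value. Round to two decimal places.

£266,787.68

Phase 1: 43,200·(1 + 0.11/52)^780 ≈ 224,549.8564.
Phase 2: 224,549.8564·(1 + 0.09)^2 ≈ 266,787.6844.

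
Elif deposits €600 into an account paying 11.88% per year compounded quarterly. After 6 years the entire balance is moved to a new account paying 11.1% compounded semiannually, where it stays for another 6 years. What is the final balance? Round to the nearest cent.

Phase 1: 600·(1 + 0.0297)^24 ≈ 1,211.1791.
Phase 2: 1,211.1791·(1 + 0.0555)^12 ≈ 2,315.8328.

€2,315.83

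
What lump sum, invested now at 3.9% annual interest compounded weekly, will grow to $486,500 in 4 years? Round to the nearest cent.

$416,253.88

Growth factor = (1 + 0.00075)^208 ≈ 1.16875786292.
P = 486,500/1.16875786292 ≈ 416,253.8841.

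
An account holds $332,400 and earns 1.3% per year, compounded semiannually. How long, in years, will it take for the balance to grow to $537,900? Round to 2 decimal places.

We need (1 + 0.0065)^(2t) = 1.6182, so 2t = ln 1.6182 / ln 1.0065 ≈ 74.2917.
t ≈ 74.2917/2 = 37.1459 years.

37.15 years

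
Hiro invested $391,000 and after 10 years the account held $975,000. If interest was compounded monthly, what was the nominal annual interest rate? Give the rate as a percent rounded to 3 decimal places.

9.172%

(1 + r/12)^120 = 975,000/391,000 = 2.49361.
1 + r/12 = 2.49361^(1/120) ≈ 1.007643, so r/12 ≈ 0.00764348.
r ≈ 12·0.00764348 = 9.17218%.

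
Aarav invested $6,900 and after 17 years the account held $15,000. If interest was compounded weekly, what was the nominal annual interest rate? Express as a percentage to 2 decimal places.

The 884-period growth factor is 15,000/6,900 = 2.17391.
r/52 = 2.17391^(1/884) − 1 ≈ 0.000878812, so r ≈ 52·0.000878812 = 4.56982%.

4.57%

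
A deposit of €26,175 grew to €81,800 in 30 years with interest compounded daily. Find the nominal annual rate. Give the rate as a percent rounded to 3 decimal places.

(1 + r/365)^10950 = 81,800/26,175 = 3.12512.
1 + r/365 = 3.12512^(1/10950) ≈ 1.000104, so r/365 ≈ 0.000104067.
r ≈ 365·0.000104067 = 3.79844%.

3.798%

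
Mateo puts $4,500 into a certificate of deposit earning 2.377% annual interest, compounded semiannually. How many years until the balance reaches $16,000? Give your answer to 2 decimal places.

53.68 years

We need (1 + 0.011885)^(2t) = 3.5556, so 2t = ln 3.5556 / ln 1.011885 ≈ 107.3651.
t ≈ 107.3651/2 = 53.6826 years.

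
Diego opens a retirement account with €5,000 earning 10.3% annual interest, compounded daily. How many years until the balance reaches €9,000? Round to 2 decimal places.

We need (1 + 0.000282192)^(365t) = 1.8, so 365t = ln 1.8 / ln 1.000282 ≈ 2083.2272.
t ≈ 2083.2272/365 = 5.7075 years.

5.71 years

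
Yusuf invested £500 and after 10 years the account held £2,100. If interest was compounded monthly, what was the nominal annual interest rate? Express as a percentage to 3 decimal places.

(1 + r/12)^120 = 2,100/500 = 4.2.
1 + r/12 = 4.2^(1/120) ≈ 1.012031, so r/12 ≈ 0.0120308.
r ≈ 12·0.0120308 = 14.43700%.

14.437%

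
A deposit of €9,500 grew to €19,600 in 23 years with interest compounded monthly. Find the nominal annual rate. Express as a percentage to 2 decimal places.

3.15%

(1 + r/12)^276 = 19,600/9,500 = 2.06316.
1 + r/12 = 2.06316^(1/276) ≈ 1.002627, so r/12 ≈ 0.0026275.
r ≈ 12·0.0026275 = 3.15299%.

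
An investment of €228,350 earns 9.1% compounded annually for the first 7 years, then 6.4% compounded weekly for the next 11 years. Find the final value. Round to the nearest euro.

€849,043

After 7 years at 9.1%: 228,350 × 1.83981118215 ≈ 420,120.8834.
Then 11 years at 6.4%: 420,120.8834 × 2.02094884096 ≈ 849,042.8125.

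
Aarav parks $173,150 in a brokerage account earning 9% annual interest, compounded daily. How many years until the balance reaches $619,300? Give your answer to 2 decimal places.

We need (1 + 0.000246575)^(365t) = 3.5767, so 365t = ln 3.5767 / ln 1.000247 ≈ 5169.1651.
t ≈ 5169.1651/365 = 14.1621 years.

14.16 years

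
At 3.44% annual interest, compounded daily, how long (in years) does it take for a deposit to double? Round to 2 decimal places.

20.15 years

(1 + 0.0000942466)^(365t) = 2.
365t = ln 2 / ln(1 + 0.0000942466) ≈ 0.69315/9.42421e-05 ≈ 7354.9605.
t ≈ 20.1506.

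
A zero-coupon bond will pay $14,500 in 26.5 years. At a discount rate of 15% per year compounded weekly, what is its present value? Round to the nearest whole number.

$274

Growth factor = (1 + 0.15/52)^1378 ≈ 52.946280733.
P = 14,500/52.946280733 ≈ 273.8625.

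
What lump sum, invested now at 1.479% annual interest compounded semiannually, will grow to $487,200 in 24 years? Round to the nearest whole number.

Growth factor = (1 + 0.007395)^48 ≈ 1.42426226398.
P = 487,200/1.42426226398 ≈ 342,071.8307.

$342,072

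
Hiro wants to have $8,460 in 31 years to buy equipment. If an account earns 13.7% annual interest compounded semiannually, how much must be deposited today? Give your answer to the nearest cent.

$139.11

Growth factor = (1 + 0.0685)^62 ≈ 60.8163908.
P = 8,460/60.8163908 ≈ 139.1072.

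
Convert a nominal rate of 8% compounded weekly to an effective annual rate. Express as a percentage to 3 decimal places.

EAR = (1 + 8%/52)^52 − 1 = (1 + 0.00153846)^52 − 1.
(1 + 0.00153846)^52 ≈ 1.08322, so EAR ≈ 8.32205%.

8.322%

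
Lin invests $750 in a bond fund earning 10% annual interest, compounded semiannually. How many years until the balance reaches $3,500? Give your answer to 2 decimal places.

We need (1 + 0.05)^(2t) = 4.6667, so 2t = ln 4.6667 / ln 1.05 ≈ 31.5729.
t ≈ 31.5729/2 = 15.7864 years.

15.79 years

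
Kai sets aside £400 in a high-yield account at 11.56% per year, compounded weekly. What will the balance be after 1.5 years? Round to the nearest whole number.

£476

Growth factor = (1 + 0.1156/52)^78 ≈ 1.18911287.
A ≈ 400 × 1.18911287 ≈ 475.6451.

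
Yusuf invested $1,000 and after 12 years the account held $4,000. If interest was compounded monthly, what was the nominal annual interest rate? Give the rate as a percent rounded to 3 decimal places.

11.608%

(1 + r/12)^144 = 4,000/1,000 = 4.
1 + r/12 = 4^(1/144) ≈ 1.009674, so r/12 ≈ 0.00967353.
r ≈ 12·0.00967353 = 11.60824%.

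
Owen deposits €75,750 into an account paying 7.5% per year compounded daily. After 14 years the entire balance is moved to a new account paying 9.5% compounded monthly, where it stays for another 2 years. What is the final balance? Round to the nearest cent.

€261,538.75

After 14 years at 7.5%: 75,750 × 2.8573429029 ≈ 216,443.7249.
Then 2 years at 9.5%: 216,443.7249 × 1.20834525111 ≈ 261,538.7471.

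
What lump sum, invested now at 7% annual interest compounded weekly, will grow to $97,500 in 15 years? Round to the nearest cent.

$34,143.03

Growth factor = (1 + 0.07/52)^780 ≈ 2.8556340509.
P = 97,500/2.8556340509 ≈ 34,143.0303.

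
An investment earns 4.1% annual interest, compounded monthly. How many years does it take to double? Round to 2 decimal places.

(1 + 0.00341667)^(12t) = 2.
12t = ln 2 / ln(1 + 0.00341667) ≈ 0.69315/0.00341084 ≈ 203.2187.
t ≈ 16.9349.

16.93 years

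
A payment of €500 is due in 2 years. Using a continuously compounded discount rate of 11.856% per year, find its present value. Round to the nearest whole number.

€394

P = A·e^(−rt) = 500·e^(−0.23712).
e^(−0.23712) ≈ 0.788896615, so P ≈ 394.4483.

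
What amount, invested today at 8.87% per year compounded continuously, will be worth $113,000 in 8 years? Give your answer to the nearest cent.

$55,578.02

P = A·e^(−rt) = 113,000·e^(−0.7096).
e^(−0.7096) ≈ 0.491840894477, so P ≈ 55,578.0211.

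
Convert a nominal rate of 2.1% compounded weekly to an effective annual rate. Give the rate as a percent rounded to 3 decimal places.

2.122%

EAR = (1 + 2.1%/52)^52 − 1 = (1 + 0.000403846)^52 − 1.
(1 + 0.000403846)^52 ≈ 1.021218, so EAR ≈ 2.12177%.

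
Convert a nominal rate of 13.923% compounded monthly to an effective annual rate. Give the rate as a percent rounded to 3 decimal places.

14.847%

One year is 12 periods at 0.0116025 each: (1 + 0.0116025)^12 ≈ 1.148468.
EAR = 1.148468 − 1 ≈ 14.84675%.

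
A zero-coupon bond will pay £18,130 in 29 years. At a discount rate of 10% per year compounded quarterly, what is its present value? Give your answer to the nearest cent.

£1,033.78

Growth factor = (1 + 0.025)^116 ≈ 17.537528324.
P = 18,130/17.537528324 ≈ 1,033.7831.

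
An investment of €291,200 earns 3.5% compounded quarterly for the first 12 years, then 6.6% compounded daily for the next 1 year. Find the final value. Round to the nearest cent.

Phase 1: 291,200·(1 + 0.00875)^48 ≈ 442,386.2925.
Phase 2: 442,386.2925·(1 + 0.066/365)^365 ≈ 472,566.0374.

€472,566.04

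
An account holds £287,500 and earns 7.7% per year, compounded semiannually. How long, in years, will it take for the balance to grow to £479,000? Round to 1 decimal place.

We need (1 + 0.0385)^(2t) = 1.6661, so 2t = ln 1.6661 / ln 1.0385 ≈ 13.5128.
t ≈ 13.5128/2 = 6.7564 years.

6.8 years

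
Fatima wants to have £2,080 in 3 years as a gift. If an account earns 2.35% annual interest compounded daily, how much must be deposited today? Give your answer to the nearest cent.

£1,938.41

Periodic rate = 2.35%/365 = 0.0000643836; 1095 periods.
P = 2,080/(1 + 0.0235/365)^1095 ≈ 2,080/1.073042134 ≈ 1,938.4141.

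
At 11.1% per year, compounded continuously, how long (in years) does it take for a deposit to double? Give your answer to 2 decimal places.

e^(0.111t) = 2, so 0.111t = ln 2 ≈ 0.69315.
t ≈ 0.69315/0.111 ≈ 6.2446.

6.24 years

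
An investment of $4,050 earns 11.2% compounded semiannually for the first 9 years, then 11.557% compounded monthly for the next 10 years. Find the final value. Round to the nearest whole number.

$34,113

Phase 1: 4,050·(1 + 0.056)^18 ≈ 10,799.5473.
Phase 2: 10,799.5473·(1 + 0.11557/12)^120 ≈ 34,112.8626.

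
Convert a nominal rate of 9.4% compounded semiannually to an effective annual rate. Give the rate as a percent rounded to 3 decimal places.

One year is 2 periods at 0.047 each: (1 + 0.047)^2 ≈ 1.096209.
EAR = 1.096209 − 1 ≈ 9.62090%.

9.621%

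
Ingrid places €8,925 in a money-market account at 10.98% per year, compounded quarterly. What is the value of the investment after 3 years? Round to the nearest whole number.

Periodic rate = 10.98%/4 = 0.02745; periods = 4·3 = 12.
A = 8,925·(1 + 0.02745)^12 ≈ 8,925·1.383975359 ≈ 12,351.9801.

€12,352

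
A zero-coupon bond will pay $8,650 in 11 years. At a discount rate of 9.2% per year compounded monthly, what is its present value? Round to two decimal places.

Periodic rate = 9.2%/12 = 0.00766667; 132 periods.
P = 8,650/(1 + 0.092/12)^132 ≈ 8,650/2.740499988 ≈ 3,156.3583.

$3,156.36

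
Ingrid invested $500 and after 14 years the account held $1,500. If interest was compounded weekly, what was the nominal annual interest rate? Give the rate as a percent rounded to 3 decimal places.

7.853%

The 728-period growth factor is 1,500/500 = 3.
r/52 = 3^(1/728) − 1 ≈ 0.00151022, so r ≈ 52·0.00151022 = 7.85315%.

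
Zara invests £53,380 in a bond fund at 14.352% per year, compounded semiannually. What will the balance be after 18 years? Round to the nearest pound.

£646,979

Growth factor = (1 + 0.07176)^36 ≈ 12.1202505336.
A ≈ 53,380 × 12.1202505336 ≈ 646,978.9735.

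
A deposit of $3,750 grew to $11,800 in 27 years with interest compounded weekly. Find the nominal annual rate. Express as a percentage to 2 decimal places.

4.25%

(1 + r/52)^1404 = 11,800/3,750 = 3.14667.
1 + r/52 = 3.14667^(1/1404) ≈ 1.000817, so r/52 ≈ 0.000816818.
r ≈ 52·0.000816818 = 4.24745%.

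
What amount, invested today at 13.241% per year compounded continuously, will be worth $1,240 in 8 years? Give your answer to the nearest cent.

P = A·e^(−rt) = 1,240·e^(−1.05928).
e^(−1.05928) ≈ 0.3467053483, so P ≈ 429.9146.

$429.91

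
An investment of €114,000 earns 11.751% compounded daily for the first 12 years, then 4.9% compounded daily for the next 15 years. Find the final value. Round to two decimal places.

After 12 years at 11.751%: 114,000 × 4.09551739791 ≈ 466,888.9834.
Then 15 years at 4.9%: 466,888.9834 × 2.08537911571 ≈ 973,640.5353.

€973,640.54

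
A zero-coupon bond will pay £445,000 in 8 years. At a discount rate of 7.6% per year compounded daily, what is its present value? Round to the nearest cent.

Periodic rate = 7.6%/365 = 0.000208219; 2920 periods.
P = 445,000/(1 + 0.076/365)^2920 ≈ 445,000/1.83663797018 ≈ 242,290.5370.

£242,290.54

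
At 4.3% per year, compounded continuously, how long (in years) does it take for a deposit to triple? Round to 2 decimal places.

e^(0.043t) = 3, so 0.043t = ln 3 ≈ 1.0986.
t ≈ 1.0986/0.043 ≈ 25.5491.

25.55 years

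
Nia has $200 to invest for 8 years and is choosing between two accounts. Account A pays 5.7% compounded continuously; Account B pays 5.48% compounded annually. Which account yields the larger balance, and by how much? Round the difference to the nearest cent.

Account A, by $9.08

A: e^(0.057·8) = e^0.456 ≈ 1.57775034, so 200 × 1.57775034 ≈ 315.5501.
B: (1 + 0.0548)^8 ≈ 1.53236057, so 200 × 1.53236057 ≈ 306.4721.
Difference ≈ 9.0780 in favor of A.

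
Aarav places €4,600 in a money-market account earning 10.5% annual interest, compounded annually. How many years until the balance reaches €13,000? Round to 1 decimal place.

We need (1 + 0.105)^t = 2.8261, so t = ln 2.8261 / ln 1.105 ≈ 10.4050.

10.4 years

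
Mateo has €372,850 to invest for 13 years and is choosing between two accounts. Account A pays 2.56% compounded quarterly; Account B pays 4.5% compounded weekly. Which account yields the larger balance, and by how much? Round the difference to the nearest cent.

Account B, by €149,567.67

Account A growth factor: (1 + 0.0064)^52 ≈ 1.39338990975; balance ≈ 519,525.4279.
Account B growth factor: (1 + 0.045/52)^676 ≈ 1.79453694794; balance ≈ 669,093.1010.
Account B is larger by 149,567.6732.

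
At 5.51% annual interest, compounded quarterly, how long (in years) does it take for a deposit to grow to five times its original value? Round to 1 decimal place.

29.4 years

(1 + 0.013775)^(4t) = 5.
4t = ln 5 / ln(1 + 0.013775) ≈ 1.6094/0.013681 ≈ 117.6405.
t ≈ 29.4101.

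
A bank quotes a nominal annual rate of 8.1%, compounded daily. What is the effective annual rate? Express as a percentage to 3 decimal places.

EAR = (1 + 8.1%/365)^365 − 1 = (1 + 0.000221918)^365 − 1.
(1 + 0.000221918)^365 ≈ 1.084361, so EAR ≈ 8.43612%.

8.436%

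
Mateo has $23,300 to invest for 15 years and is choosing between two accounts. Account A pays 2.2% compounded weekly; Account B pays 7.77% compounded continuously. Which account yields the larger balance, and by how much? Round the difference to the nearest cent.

Account B, by $42,328.07

Account A growth factor: (1 + 0.022/52)^780 ≈ 1.390871059; balance ≈ 32,407.2957.
Account B growth factor: e^(0.0777·15) = e^1.1655 ≈ 3.2075262455; balance ≈ 74,735.3615.
Account B is larger by 42,328.0658.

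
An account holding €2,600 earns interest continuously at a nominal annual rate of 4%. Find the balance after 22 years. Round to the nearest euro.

€6,268

A = P·e^(rt) = 2,600·e^(0.04·22) = 2,600·e^0.88.
e^0.88 ≈ 2.410899706, so A ≈ 6,268.3392.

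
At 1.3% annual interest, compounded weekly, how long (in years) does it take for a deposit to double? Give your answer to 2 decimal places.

53.33 years

(1 + 0.00025)^(52t) = 2.
52t = ln 2 / ln(1 + 0.00025) ≈ 0.69315/0.000249969 ≈ 2772.9353.
t ≈ 53.3257.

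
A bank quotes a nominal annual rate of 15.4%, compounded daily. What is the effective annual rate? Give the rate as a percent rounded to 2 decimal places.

16.65%

EAR = (1 + 15.4%/365)^365 − 1 = (1 + 0.000421918)^365 − 1.
(1 + 0.000421918)^365 ≈ 1.166453, so EAR ≈ 16.64530%.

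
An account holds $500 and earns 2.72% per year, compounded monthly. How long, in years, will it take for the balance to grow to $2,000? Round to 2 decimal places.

51.02 years

(1 + 0.00226667)^(12t) = 2,000/500 = 4.
12t·ln(1 + 0.00226667) = ln(4); 12t = 1.3863/0.0022641 ≈ 612.2933.
t ≈ 51.0244 years.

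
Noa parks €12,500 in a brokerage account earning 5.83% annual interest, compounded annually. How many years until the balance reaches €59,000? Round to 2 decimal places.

(1 + 0.0583)^t = 59,000/12,500 = 4.72.
t·ln(1 + 0.0583) = ln(4.72); t = 1.5518/0.0566638 ≈ 27.3862.

27.39 years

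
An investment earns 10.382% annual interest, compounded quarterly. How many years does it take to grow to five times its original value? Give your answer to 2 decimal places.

(1 + 0.025955)^(4t) = 5.
4t = ln 5 / ln(1 + 0.025955) ≈ 1.6094/0.0256239 ≈ 62.8101.
t ≈ 15.7025.

15.70 years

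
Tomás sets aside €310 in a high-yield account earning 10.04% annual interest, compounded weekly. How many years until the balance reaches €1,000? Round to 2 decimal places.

11.68 years

We need (1 + 0.00193077)^(52t) = 3.2258, so 52t = ln 3.2258 / ln 1.001931 ≈ 607.1742.
t ≈ 607.1742/52 = 11.6764 years.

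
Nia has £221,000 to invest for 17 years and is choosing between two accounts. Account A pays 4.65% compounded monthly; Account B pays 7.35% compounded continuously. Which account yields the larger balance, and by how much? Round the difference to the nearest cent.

Account A growth factor: (1 + 0.003875)^204 ≈ 2.20113327207; balance ≈ 486,450.4531.
Account B growth factor: e^(0.0735·17) = e^1.2495 ≈ 3.4885982222; balance ≈ 770,980.2071.
Account B is larger by 284,529.7540.

Account B, by £284,529.75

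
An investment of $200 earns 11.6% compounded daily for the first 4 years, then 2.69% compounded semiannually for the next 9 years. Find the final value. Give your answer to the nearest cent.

Phase 1: 200·(1 + 0.116/365)^1460 ≈ 318.0611.
Phase 2: 318.0611·(1 + 0.01345)^18 ≈ 404.5317.

$404.53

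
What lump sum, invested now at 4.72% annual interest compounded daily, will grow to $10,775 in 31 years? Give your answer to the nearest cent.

$2,494.59

Growth factor = (1 + 0.0472/365)^11315 ≈ 4.3193520443.
P = 10,775/4.3193520443 ≈ 2,494.5871.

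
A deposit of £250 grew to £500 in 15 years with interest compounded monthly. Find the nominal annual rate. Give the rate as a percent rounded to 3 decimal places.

4.630%

The 180-period growth factor is 500/250 = 2.
r/12 = 2^(1/180) − 1 ≈ 0.00385824, so r ≈ 12·0.00385824 = 4.62989%.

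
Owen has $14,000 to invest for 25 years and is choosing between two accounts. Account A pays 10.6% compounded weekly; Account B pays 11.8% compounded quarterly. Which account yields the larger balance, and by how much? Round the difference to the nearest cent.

A: (1 + 0.106/52)^1300 ≈ 14.115912447, so 14,000 × 14.115912447 ≈ 197,622.7743.
B: (1 + 0.0295)^100 ≈ 18.3077551464, so 14,000 × 18.3077551464 ≈ 256,308.5720.
Difference ≈ 58,685.7978 in favor of B.

Account B, by $58,685.80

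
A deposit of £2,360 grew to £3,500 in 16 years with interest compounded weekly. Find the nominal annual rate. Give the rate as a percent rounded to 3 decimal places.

2.464%

The 832-period growth factor is 3,500/2,360 = 1.48305.
r/52 = 1.48305^(1/832) − 1 ≈ 0.000473792, so r ≈ 52·0.000473792 = 2.46372%.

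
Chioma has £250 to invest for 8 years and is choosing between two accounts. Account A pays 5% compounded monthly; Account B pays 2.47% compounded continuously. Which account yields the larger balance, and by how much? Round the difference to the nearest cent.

Account A growth factor: (1 + 0.05/12)^96 ≈ 1.49058547; balance ≈ 372.6464.
Account B growth factor: e^(0.0247·8) = e^0.1976 ≈ 1.21847491; balance ≈ 304.6187.
Account A is larger by 68.0276.

Account A, by £68.03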